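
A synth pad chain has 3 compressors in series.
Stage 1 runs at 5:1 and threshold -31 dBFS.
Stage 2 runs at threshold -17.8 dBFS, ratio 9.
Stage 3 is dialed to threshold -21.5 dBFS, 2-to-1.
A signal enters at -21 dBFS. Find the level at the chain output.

-29 dBFS

Stage 1: -21 dBFS is 10 dB over -31 dBFS; at 5:1 that becomes 2 dB over, giving -29 dBFS.
Stage 2: -29 dBFS ≤ -17.8 dBFS, so stage 2 doesn't engage; output -29 dBFS.
Stage 3: -29 dBFS ≤ -21.5 dBFS, so stage 3 doesn't engage; output -29 dBFS.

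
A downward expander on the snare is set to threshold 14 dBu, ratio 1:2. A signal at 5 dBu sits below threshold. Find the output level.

-4 dBu

Below threshold, a 1:2 expander applies gain = (2−1)×(T − x) of attenuation.
(2−1) × 9 = 9 dB, so output = 5 − 9 = -4 dBu.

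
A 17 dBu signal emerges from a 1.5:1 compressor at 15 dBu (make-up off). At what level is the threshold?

11 dBu

Gain reduction = 17 − 15 = 2 dB; output overshoot = GR / (R − 1) = 2 / 0.5 = 4 dB.
Threshold = output − output overshoot = 15 − 4 = 11 dBu.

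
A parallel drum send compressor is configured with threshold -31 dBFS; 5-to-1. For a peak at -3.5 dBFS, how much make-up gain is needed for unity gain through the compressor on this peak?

Without make-up, output = threshold + overshoot/5 = -31 + 5.5 = -25.5 dBFS.
Gap to target: 22 dB.

22 dB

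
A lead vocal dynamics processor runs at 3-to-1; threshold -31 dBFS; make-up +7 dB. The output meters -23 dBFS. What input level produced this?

Remove make-up: -23 − 7 = -30 dBFS.
That's 1 dB above the -31 dBFS threshold.
Input overshoot = R × output overshoot = 3 dB → input = -31 + 3 = -28 dBFS.

-28 dBFS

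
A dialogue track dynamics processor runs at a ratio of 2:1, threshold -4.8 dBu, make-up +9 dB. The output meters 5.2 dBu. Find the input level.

Remove make-up: 5.2 − 9 = -3.8 dBu.
Post-compression overshoot = -3.8 − (-4.8) = 1 dB.
Before 2:1 compression the overshoot was 1 × 2 = 2 dB, so input = -4.8 + 2 = -2.8 dBu.

-2.8 dBu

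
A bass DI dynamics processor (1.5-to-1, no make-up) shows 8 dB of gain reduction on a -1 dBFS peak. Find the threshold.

-25 dBFS

Input is 24 dB above T (since output overshoot × R = input overshoot: (-9 − T)·1.5 = -1 − T gives T = -25 dBFS).
Check: -25 + (-1 − (-25))/1.5 = -25 + 16 = -9 dBFS. ✓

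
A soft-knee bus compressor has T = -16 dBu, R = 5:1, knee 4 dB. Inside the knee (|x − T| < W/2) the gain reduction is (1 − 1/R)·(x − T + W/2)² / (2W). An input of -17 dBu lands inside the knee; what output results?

-17.1 dBu

x − T + W/2 = -17 − (-16) + 2 = 1.
GR = (1 − 1/5) × 1² / 8 = 0.8 × 1 / 8 = 0.1 dB.
Output = -17 − 0.1 = -17.1 dBu.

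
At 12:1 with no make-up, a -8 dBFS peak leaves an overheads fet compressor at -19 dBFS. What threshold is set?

Input is 12 dB above T (since output overshoot × R = input overshoot: (-19 − T)·12 = -8 − T gives T = -20 dBFS).
Check: -20 + (-8 − (-20))/12 = -20 + 1 = -19 dBFS. ✓

-20 dBFS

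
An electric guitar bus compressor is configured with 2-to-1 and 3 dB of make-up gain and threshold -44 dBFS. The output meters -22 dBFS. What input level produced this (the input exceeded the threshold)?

-6 dBFS

Stripping the +3 dB make-up gives -25 dBFS at the gain stage.
That's 19 dB above the -44 dBFS threshold.
Before 2:1 compression the overshoot was 19 × 2 = 38 dB, so input = -44 + 38 = -6 dBFS.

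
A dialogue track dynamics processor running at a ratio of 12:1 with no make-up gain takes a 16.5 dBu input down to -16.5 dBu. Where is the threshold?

Input is 36 dB above T (since output overshoot × R = input overshoot: (-16.5 − T)·12 = 16.5 − T gives T = -19.5 dBu).
Check: -19.5 + (16.5 − (-19.5))/12 = -19.5 + 3 = -16.5 dBu. ✓

-19.5 dBu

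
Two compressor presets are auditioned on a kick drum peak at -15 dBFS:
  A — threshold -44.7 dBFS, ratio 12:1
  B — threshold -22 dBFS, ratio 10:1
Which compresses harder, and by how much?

A, by 20.925 dB

A: GR = 29.7 − 29.7/12 = 27.225 dB.
B: GR = 7 − 7/10 = 6.3 dB.
A applies 20.925 dB more gain reduction.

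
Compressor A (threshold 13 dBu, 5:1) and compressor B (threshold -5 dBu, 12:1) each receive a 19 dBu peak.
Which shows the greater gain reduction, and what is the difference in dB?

B, by 17.2 dB

A: 6 dB over, compressed to 1.2 dB over, so 4.8 dB of GR.
B: 24 dB over, compressed to 2 dB over, so 22 dB of GR.
B reduces 17.2 dB more.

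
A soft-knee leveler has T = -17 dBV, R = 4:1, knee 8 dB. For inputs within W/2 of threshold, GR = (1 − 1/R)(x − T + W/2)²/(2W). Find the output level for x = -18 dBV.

-18.421875 dBV

x − T + W/2 = -18 − (-17) + 4 = 3.
GR = (1 − 1/4) × 3² / 16 = 0.75 × 9 / 16 = 0.421875 dB.
Output = -18 − 0.421875 = -18.421875 dBV.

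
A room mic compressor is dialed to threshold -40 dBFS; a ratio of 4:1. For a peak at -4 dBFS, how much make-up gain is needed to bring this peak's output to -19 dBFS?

The peak compresses to -40 + 36/4 = -31 dBFS.
To reach -19 dBFS requires -19 − (-31) = 12 dB of make-up.

12 dB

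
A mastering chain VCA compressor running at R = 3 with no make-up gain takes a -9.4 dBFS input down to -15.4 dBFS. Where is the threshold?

Let T be the threshold. Output overshoot = (input overshoot)/R, so -15.4 − T = (-9.4 − T)/3.
3·(-15.4 − T) = -9.4 − T → 2·T = -46.2 − (-9.4) = -36.8.
T = -36.8/2 = -18.4 dBFS.

-18.4 dBFS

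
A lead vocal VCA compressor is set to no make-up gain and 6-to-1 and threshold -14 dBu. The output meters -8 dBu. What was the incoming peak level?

That's 6 dB above the -14 dBu threshold.
Input overshoot = R × output overshoot = 36 dB → input = -14 + 36 = 22 dBu.

22 dBu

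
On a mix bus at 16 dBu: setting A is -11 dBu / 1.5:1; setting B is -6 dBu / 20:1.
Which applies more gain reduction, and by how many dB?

B, by 11.9 dB

A: GR = 27 − 27/1.5 = 9 dB.
B: GR = 22 − 22/20 = 20.9 dB.
B reduces 11.9 dB more.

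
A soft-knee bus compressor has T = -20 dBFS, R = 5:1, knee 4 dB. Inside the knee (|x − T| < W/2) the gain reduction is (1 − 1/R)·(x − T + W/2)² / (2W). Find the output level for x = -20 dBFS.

x − T + W/2 = -20 − (-20) + 2 = 2.
GR = (1 − 1/5) × 2² / 8 = 0.8 × 4 / 8 = 0.4 dB.
Output = -20 − 0.4 = -20.4 dBFS.

-20.4 dBFS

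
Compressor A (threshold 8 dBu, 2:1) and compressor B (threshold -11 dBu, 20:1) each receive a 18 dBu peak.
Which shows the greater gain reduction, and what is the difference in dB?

A: overshoot 10 dB → output overshoot 5 dB → GR 5 dB.
B: overshoot 29 dB → output overshoot 1.45 dB → GR 27.55 dB.
Difference: 22.55 dB in favour of B.

B, by 22.55 dB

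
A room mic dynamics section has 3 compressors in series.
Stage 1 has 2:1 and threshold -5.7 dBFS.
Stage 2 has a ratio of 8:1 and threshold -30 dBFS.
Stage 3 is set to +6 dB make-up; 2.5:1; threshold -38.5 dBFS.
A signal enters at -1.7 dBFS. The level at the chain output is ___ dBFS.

-27.785 dBFS

Stage 1: overshoot 4 dB → 4/2 = 2 dB → -3.7 dBFS.
Stage 2: -3.7 dBFS is 26.3 dB over -30 dBFS; at 8:1 that becomes 3.2875 dB over, giving -26.7125 dBFS.
Stage 3: -26.7125 dBFS is 11.7875 dB over -38.5 dBFS; at 2.5:1 that becomes 4.715 dB over, giving -33.785 dBFS; +6 dB make-up → -27.785 dBFS.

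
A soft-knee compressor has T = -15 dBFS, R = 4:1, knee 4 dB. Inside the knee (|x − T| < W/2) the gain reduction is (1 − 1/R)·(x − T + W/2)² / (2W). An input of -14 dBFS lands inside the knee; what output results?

x − T + W/2 = -14 − (-15) + 2 = 3.
GR = (1 − 1/4) × 3² / 8 = 0.75 × 9 / 8 = 0.84375 dB.
Output = -14 − 0.84375 = -14.84375 dBFS.

-14.84375 dBFS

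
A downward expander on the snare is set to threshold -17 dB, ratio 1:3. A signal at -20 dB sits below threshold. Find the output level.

-26 dB

Undershoot = (-17) − (-20) = 3 dB.
At 1:3, that expands to 9 dB under threshold.
Output = -17 − 9 = -26 dB.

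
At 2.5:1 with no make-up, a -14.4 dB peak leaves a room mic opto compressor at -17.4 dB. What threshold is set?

Input is 5 dB above T (since output overshoot × R = input overshoot: (-17.4 − T)·2.5 = -14.4 − T gives T = -19.4 dB).
Check: -19.4 + (-14.4 − (-19.4))/2.5 = -19.4 + 2 = -17.4 dB. ✓

-19.4 dB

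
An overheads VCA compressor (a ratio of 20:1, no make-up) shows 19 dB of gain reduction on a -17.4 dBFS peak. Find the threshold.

Gain reduction = -17.4 − (-36.4) = 19 dB; output overshoot = GR / (R − 1) = 19 / 19 = 1 dB.
Threshold = output − output overshoot = -36.4 − 1 = -37.4 dBFS.

-37.4 dBFS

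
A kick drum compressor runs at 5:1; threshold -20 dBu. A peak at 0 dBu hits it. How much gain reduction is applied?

16 dB

Overshoot = 0 − (-20) = 20 dB.
At 5:1, output sits 20/5 = 4 dB above threshold.
Gain reduction = 20 − 4 = 16 dB.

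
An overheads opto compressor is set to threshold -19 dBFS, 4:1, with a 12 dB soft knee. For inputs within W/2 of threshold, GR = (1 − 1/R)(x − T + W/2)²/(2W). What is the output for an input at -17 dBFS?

x − T + W/2 = -17 − (-19) + 6 = 8.
GR = (1 − 1/4) × 8² / 24 = 0.75 × 64 / 24 = 2 dB.
Output = -17 − 2 = -19 dBFS.

-19 dBFS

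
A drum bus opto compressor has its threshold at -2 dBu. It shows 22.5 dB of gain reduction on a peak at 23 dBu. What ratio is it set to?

Input overshoot = 23 − (-2) = 25 dB.
Output overshoot = 25 − 22.5 = 2.5 dB.
Ratio = input overshoot / output overshoot = 25 / 2.5 = 10.

10:1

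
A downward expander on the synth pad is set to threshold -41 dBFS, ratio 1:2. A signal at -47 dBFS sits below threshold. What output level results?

-53 dBFS

Undershoot = (-41) − (-47) = 6 dB.
At 1:2, that expands to 12 dB under threshold.
Output = -41 − 12 = -53 dBFS.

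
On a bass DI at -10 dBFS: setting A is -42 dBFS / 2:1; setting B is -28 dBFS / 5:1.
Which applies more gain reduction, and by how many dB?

A: 32 dB over, compressed to 16 dB over, so 16 dB of GR.
B: 18 dB over, compressed to 3.6 dB over, so 14.4 dB of GR.
A reduces 1.6 dB more.

A, by 1.6 dB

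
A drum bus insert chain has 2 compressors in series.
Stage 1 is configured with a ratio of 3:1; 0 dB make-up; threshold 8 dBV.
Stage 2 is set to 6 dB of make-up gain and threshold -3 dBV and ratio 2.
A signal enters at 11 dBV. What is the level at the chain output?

Stage 1: 3 dB above 8 dBV, reduced 3:1 to 1 dB above → 9 dBV.
Stage 2: 9 dBV is 12 dB over -3 dBV; at 2:1 that becomes 6 dB over, giving 3 dBV; +6 dB make-up → 9 dBV.

9 dBV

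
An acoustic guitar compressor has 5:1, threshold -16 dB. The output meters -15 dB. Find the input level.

Post-compression overshoot = -15 − (-16) = 1 dB.
Undo the ratio: input overshoot = 1 × 5 = 5 dB, giving input = -11 dB.

-11 dB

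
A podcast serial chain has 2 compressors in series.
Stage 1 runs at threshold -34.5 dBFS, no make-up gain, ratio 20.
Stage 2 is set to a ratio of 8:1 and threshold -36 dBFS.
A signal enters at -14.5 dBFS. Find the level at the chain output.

Stage 1: overshoot 20 dB → 20/20 = 1 dB → -33.5 dBFS.
Stage 2: overshoot 2.5 dB → 2.5/8 = 0.3125 dB → -35.6875 dBFS.

-35.6875 dBFS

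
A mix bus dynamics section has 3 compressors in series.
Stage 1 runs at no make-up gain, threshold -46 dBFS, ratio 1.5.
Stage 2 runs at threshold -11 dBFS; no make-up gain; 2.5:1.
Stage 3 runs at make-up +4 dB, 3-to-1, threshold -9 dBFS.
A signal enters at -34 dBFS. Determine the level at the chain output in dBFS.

-34 dBFS

Stage 1: 12 dB above -46 dBFS, reduced 1.5:1 to 8 dB above → -38 dBFS.
Stage 2: below threshold (-38 ≤ -11); passes unchanged; output -38 dBFS.
Stage 3: -38 dBFS ≤ -9 dBFS, so stage 3 doesn't engage; make-up brings it to -34 dBFS.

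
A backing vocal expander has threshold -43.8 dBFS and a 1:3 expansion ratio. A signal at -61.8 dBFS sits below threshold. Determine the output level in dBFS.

-97.8 dBFS

The input is 18 dB below the -43.8 dBFS threshold.
A 1:3 expander multiplies undershoot by 3: 18 × 3 = 54 dB below threshold.
Output = -43.8 − 54 = -97.8 dBFS.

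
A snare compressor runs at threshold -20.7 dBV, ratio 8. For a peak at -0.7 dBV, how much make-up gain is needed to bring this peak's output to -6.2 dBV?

Without make-up, output = threshold + overshoot/8 = -20.7 + 2.5 = -18.2 dBV.
Gap to target: 12 dB.

12 dB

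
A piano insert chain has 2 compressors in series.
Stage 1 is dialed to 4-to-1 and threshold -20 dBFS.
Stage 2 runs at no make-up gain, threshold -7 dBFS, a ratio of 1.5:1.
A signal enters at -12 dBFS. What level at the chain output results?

Stage 1: -12 dBFS is 8 dB over -20 dBFS; at 4:1 that becomes 2 dB over, giving -18 dBFS.
Stage 2: below threshold (-18 ≤ -7); passes unchanged; output -18 dBFS.

-18 dBFS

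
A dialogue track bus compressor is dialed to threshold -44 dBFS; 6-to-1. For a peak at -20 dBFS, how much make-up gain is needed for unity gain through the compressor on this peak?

20 dB

Without make-up, output = threshold + overshoot/6 = -44 + 4 = -40 dBFS.
Gap to target: 20 dB.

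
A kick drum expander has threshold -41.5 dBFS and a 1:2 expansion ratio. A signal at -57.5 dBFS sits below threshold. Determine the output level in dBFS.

Below threshold, a 1:2 expander applies gain = (2−1)×(T − x) of attenuation.
(2−1) × 16 = 16 dB, so output = -57.5 − 16 = -73.5 dBFS.

-73.5 dBFS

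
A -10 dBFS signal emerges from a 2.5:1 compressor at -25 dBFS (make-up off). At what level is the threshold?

-35 dBFS

Gain reduction = -10 − (-25) = 15 dB; output overshoot = GR / (R − 1) = 15 / 1.5 = 10 dB.
Threshold = output − output overshoot = -25 − 10 = -35 dBFS.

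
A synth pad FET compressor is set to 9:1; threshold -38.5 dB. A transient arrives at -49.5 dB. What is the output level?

-49.5 dB

-49.5 dB is 11 dB below the -38.5 dB threshold, so no gain reduction is applied.
Output = input = -49.5 dB.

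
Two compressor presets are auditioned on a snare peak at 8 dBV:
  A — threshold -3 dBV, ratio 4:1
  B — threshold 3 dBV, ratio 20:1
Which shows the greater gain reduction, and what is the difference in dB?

A, by 3.5 dB

A: 11 dB over, compressed to 2.75 dB over, so 8.25 dB of GR.
B: 5 dB over, compressed to 0.25 dB over, so 4.75 dB of GR.
Difference: 3.5 dB in favour of A.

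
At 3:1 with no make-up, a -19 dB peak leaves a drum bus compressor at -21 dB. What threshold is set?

Let T be the threshold. Output overshoot = (input overshoot)/R, so -21 − T = (-19 − T)/3.
3·(-21 − T) = -19 − T → 2·T = -63 − (-19) = -44.
T = -44/2 = -22 dB.

-22 dB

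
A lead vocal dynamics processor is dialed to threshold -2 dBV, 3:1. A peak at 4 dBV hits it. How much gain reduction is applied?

4 dB

4 dBV exceeds the threshold by 6 dB.
At 3:1, output sits 6/3 = 2 dB above threshold.
GR = overshoot in − overshoot out = 6 − 2 = 4 dB.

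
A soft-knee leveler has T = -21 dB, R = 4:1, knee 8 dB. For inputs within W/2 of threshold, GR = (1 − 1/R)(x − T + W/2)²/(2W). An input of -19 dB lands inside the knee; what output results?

-20.6875 dB

x − T + W/2 = -19 − (-21) + 4 = 6.
GR = (1 − 1/4) × 6² / 16 = 0.75 × 36 / 16 = 1.6875 dB.
Output = -19 − 1.6875 = -20.6875 dB.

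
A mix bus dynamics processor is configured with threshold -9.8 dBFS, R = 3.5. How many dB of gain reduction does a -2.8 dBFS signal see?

-2.8 dBFS exceeds the threshold by 7 dB.
A 3.5:1 ratio leaves 2 dB of that excess.
Gain reduction = 7 − 2 = 5 dB.

5 dB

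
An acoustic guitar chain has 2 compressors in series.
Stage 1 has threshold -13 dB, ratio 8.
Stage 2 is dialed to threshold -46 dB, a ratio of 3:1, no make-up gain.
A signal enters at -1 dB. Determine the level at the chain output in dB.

Stage 1: 12 dB above -13 dB, reduced 8:1 to 1.5 dB above → -11.5 dB.
Stage 2: 34.5 dB above -46 dB, reduced 3:1 to 11.5 dB above → -34.5 dB.

-34.5 dB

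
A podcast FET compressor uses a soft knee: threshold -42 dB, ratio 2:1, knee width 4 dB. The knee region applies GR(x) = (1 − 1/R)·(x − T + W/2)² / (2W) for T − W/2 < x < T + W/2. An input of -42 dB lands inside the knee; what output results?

-42.25 dB

x − T + W/2 = -42 − (-42) + 2 = 2.
GR = (1 − 1/2) × 2² / 8 = 0.5 × 4 / 8 = 0.25 dB.
Output = -42 − 0.25 = -42.25 dB.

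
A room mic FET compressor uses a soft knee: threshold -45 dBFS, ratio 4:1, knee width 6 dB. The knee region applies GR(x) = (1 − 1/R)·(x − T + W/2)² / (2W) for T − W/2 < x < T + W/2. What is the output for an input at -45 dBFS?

x − T + W/2 = -45 − (-45) + 3 = 3.
GR = (1 − 1/4) × 3² / 12 = 0.75 × 9 / 12 = 0.5625 dB.
Output = -45 − 0.5625 = -45.5625 dBFS.

-45.5625 dBFS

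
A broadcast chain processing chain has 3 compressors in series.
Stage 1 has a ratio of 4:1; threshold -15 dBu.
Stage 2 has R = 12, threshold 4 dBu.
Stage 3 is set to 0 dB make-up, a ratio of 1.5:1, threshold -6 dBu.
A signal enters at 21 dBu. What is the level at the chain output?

Stage 1: overshoot 36 dB → 36/4 = 9 dB → -6 dBu.
Stage 2: -6 dBu is at or below the 4 dBu threshold — no compression; output -6 dBu.
Stage 3: -6 dBu is at or below the -6 dBu threshold — no compression; output -6 dBu.

-6 dBu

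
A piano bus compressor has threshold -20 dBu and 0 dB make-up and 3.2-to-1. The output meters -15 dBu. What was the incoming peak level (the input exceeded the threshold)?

-4 dBu

The compressed level sits -15 − (-20) = 5 dB over threshold.
Undo the ratio: input overshoot = 5 × 3.2 = 16 dB, giving input = -4 dBu.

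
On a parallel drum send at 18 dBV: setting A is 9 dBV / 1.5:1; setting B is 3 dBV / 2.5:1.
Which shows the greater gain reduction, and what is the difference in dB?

A: GR = 9 − 9/1.5 = 3 dB.
B: GR = 15 − 15/2.5 = 9 dB.
B reduces 6 dB more.

B, by 6 dB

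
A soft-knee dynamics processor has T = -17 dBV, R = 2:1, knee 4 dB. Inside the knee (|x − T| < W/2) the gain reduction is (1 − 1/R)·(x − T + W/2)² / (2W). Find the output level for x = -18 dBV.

-18.0625 dBV

x − T + W/2 = -18 − (-17) + 2 = 1.
GR = (1 − 1/2) × 1² / 8 = 0.5 × 1 / 8 = 0.0625 dB.
Output = -18 − 0.0625 = -18.0625 dBV.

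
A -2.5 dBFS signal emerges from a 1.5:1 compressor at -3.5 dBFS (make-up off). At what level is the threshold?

Let T be the threshold. Output overshoot = (input overshoot)/R, so -3.5 − T = (-2.5 − T)/1.5.
1.5·(-3.5 − T) = -2.5 − T → 0.5·T = -5.25 − (-2.5) = -2.75.
T = -2.75/0.5 = -5.5 dBFS.

-5.5 dBFS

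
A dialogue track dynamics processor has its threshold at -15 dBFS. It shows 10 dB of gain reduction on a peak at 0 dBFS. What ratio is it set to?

Input overshoot = 0 − (-15) = 15 dB.
Output overshoot = 15 − 10 = 5 dB.
Ratio = input overshoot / output overshoot = 15 / 5 = 3.

3:1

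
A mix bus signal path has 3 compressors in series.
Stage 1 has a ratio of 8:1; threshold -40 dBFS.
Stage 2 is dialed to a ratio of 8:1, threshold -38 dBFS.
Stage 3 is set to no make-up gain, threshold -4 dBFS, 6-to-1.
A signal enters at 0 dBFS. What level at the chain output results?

-37.625 dBFS

Stage 1: 40 dB above -40 dBFS, reduced 8:1 to 5 dB above → -35 dBFS.
Stage 2: overshoot 3 dB → 3/8 = 0.375 dB → -37.625 dBFS.
Stage 3: -37.625 dBFS ≤ -4 dBFS, so stage 3 doesn't engage; output -37.625 dBFS.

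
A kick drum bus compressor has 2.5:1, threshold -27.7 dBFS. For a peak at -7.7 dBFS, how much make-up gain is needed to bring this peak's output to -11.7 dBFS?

8 dB

Overshoot 20 dB → 20/2.5 = 8 dB after compression, so the compressed level is -27.7 + 8 = -19.7 dBFS.
Make-up = target − compressed = -11.7 − (-19.7) = 8 dB.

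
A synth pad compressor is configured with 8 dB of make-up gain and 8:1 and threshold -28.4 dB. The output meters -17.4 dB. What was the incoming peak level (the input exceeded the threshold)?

Before make-up, the level was -17.4 − 8 = -25.4 dB.
That's 3 dB above the -28.4 dB threshold.
Input overshoot = R × output overshoot = 24 dB → input = -28.4 + 24 = -4.4 dB.

-4.4 dB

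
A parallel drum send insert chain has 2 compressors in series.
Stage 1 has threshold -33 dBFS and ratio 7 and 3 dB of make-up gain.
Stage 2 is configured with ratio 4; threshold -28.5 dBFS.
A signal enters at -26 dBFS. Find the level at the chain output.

-29 dBFS

Stage 1: overshoot 7 dB → 7/7 = 1 dB → -32 dBFS; +3 dB make-up → -29 dBFS.
Stage 2: -29 dBFS is at or below the -28.5 dBFS threshold — no compression; output -29 dBFS.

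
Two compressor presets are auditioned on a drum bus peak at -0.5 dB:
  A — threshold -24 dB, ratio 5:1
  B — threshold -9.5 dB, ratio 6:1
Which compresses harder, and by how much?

A, by 11.3 dB

A: overshoot 23.5 dB → output overshoot 4.7 dB → GR 18.8 dB.
B: overshoot 9 dB → output overshoot 1.5 dB → GR 7.5 dB.
Difference: 11.3 dB in favour of A.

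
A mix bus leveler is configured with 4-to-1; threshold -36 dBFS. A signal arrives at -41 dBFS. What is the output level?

-41 dBFS

-41 dBFS is 5 dB below the -36 dBFS threshold, so no gain reduction is applied.
Output = input = -41 dBFS.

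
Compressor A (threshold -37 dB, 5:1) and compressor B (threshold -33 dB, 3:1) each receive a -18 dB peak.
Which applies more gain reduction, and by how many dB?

A, by 5.2 dB

A: 19 dB over, compressed to 3.8 dB over, so 15.2 dB of GR.
B: 15 dB over, compressed to 5 dB over, so 10 dB of GR.
Difference: 5.2 dB in favour of A.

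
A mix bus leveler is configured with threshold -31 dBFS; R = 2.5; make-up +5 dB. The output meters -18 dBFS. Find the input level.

Remove make-up: -18 − 5 = -23 dBFS.
Post-compression overshoot = -23 − (-31) = 8 dB.
Input overshoot = R × output overshoot = 20 dB → input = -31 + 20 = -11 dBFS.

-11 dBFS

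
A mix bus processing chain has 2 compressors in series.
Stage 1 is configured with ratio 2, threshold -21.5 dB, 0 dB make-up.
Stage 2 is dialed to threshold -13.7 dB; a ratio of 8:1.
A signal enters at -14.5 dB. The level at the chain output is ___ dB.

Stage 1: -14.5 dB is 7 dB over -21.5 dB; at 2:1 that becomes 3.5 dB over, giving -18 dB.
Stage 2: below threshold (-18 ≤ -13.7); passes unchanged; output -18 dB.

-18 dB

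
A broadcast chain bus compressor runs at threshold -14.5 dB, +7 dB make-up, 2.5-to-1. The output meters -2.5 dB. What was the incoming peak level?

-2 dB

Remove make-up: -2.5 − 7 = -9.5 dB.
Post-compression overshoot = -9.5 − (-14.5) = 5 dB.
Undo the ratio: input overshoot = 5 × 2.5 = 12.5 dB, giving input = -2 dB.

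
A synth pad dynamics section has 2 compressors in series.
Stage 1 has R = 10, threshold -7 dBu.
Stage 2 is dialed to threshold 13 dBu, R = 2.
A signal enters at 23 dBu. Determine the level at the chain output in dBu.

Stage 1: overshoot 30 dB → 30/10 = 3 dB → -4 dBu.
Stage 2: -4 dBu ≤ 13 dBu, so stage 2 doesn't engage; output -4 dBu.

-4 dBu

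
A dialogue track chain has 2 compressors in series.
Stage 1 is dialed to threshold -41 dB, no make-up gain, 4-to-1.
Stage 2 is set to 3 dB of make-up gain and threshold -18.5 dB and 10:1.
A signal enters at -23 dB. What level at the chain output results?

-33.5 dB

Stage 1: 18 dB above -41 dB, reduced 4:1 to 4.5 dB above → -36.5 dB.
Stage 2: below threshold (-36.5 ≤ -18.5); passes unchanged; make-up brings it to -33.5 dB.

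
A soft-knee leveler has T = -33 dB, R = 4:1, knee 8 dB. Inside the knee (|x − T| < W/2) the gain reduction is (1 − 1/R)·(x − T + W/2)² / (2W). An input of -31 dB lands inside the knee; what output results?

-32.6875 dB

x − T + W/2 = -31 − (-33) + 4 = 6.
GR = (1 − 1/4) × 6² / 16 = 0.75 × 36 / 16 = 1.6875 dB.
Output = -31 − 1.6875 = -32.6875 dB.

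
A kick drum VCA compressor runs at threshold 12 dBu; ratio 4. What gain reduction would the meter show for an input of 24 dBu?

The signal is 12 dB above threshold.
After 4:1 compression the overshoot becomes 12/4 = 3 dB.
Gain reduction = 12 − 3 = 9 dB.

9 dB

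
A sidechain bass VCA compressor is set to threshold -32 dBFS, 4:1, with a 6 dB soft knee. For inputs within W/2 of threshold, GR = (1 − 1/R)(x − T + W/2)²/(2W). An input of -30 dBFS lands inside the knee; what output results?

-31.5625 dBFS

x − T + W/2 = -30 − (-32) + 3 = 5.
GR = (1 − 1/4) × 5² / 12 = 0.75 × 25 / 12 = 1.5625 dB.
Output = -30 − 1.5625 = -31.5625 dBFS.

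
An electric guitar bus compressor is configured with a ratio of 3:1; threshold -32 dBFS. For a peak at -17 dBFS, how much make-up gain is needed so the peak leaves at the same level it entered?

Without make-up, output = threshold + overshoot/3 = -32 + 5 = -27 dBFS.
Gap to target: 10 dB.

10 dB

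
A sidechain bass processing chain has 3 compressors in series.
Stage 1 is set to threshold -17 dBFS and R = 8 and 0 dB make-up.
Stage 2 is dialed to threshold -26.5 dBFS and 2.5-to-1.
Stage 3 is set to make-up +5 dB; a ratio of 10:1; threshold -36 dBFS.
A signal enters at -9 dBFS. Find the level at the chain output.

Stage 1: overshoot 8 dB → 8/8 = 1 dB → -16 dBFS.
Stage 2: -16 dBFS is 10.5 dB over -26.5 dBFS; at 2.5:1 that becomes 4.2 dB over, giving -22.3 dBFS.
Stage 3: 13.7 dB above -36 dBFS, reduced 10:1 to 1.37 dB above → -34.63 dBFS; +5 dB make-up → -29.63 dBFS.

-29.63 dBFS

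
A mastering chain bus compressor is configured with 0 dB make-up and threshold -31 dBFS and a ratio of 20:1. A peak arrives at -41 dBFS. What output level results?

-41 dBFS is 10 dB below the -31 dBFS threshold, so no gain reduction is applied.
Output = input = -41 dBFS.

-41 dBFS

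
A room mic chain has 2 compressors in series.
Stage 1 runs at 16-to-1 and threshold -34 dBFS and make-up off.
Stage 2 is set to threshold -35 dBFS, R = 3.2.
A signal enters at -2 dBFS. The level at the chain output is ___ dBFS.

Stage 1: -2 dBFS is 32 dB over -34 dBFS; at 16:1 that becomes 2 dB over, giving -32 dBFS.
Stage 2: overshoot 3 dB → 3/3.2 = 0.9375 dB → -34.0625 dBFS.

-34.0625 dBFS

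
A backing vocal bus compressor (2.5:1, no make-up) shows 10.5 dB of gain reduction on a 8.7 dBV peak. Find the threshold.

Gain reduction = 8.7 − (-1.8) = 10.5 dB; output overshoot = GR / (R − 1) = 10.5 / 1.5 = 7 dB.
Threshold = output − output overshoot = -1.8 − 7 = -8.8 dBV.

-8.8 dBV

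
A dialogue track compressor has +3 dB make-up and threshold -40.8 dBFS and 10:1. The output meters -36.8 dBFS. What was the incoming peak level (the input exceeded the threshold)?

Remove make-up: -36.8 − 3 = -39.8 dBFS.
Post-compression overshoot = -39.8 − (-40.8) = 1 dB.
Undo the ratio: input overshoot = 1 × 10 = 10 dB, giving input = -30.8 dBFS.

-30.8 dBFS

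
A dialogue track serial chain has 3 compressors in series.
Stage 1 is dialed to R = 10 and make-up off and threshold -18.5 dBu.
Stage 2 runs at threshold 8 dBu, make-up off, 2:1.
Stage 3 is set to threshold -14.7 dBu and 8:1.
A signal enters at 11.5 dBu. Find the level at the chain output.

-15.5 dBu

Stage 1: overshoot 30 dB → 30/10 = 3 dB → -15.5 dBu.
Stage 2: -15.5 dBu is at or below the 8 dBu threshold — no compression; output -15.5 dBu.
Stage 3: -15.5 dBu is at or below the -14.7 dBu threshold — no compression; output -15.5 dBu.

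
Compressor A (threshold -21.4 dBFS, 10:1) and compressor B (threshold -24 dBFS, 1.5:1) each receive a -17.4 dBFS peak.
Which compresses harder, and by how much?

A: 4 dB over, compressed to 0.4 dB over, so 3.6 dB of GR.
B: 6.6 dB over, compressed to 4.4 dB over, so 2.2 dB of GR.
Difference: 1.4 dB in favour of A.

A, by 1.4 dB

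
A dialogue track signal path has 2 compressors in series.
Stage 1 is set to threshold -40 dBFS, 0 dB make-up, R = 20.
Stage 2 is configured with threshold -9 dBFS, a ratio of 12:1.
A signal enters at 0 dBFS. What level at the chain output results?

-38 dBFS

Stage 1: 0 dBFS is 40 dB over -40 dBFS; at 20:1 that becomes 2 dB over, giving -38 dBFS.
Stage 2: -38 dBFS ≤ -9 dBFS, so stage 2 doesn't engage; output -38 dBFS.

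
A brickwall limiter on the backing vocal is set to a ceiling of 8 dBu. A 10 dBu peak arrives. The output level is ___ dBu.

8 dBu

At ∞:1, everything above 8 dBu is held at the ceiling.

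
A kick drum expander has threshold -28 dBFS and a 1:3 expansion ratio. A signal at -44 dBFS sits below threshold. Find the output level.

The input is 16 dB below the -28 dBFS threshold.
A 1:3 expander multiplies undershoot by 3: 16 × 3 = 48 dB below threshold.
Output = -28 − 48 = -76 dBFS.

-76 dBFS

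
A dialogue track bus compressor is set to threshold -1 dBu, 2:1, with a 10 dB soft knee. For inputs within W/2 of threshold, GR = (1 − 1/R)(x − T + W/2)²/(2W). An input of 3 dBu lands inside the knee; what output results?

x − T + W/2 = 3 − (-1) + 5 = 9.
GR = (1 − 1/2) × 9² / 20 = 0.5 × 81 / 20 = 2.025 dB.
Output = 3 − 2.025 = 0.975 dBu.

0.975 dBu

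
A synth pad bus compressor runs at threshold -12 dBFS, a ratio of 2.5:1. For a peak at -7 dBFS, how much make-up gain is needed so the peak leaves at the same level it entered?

Without make-up, output = threshold + overshoot/2.5 = -12 + 2 = -10 dBFS.
Gap to target: 3 dB.

3 dB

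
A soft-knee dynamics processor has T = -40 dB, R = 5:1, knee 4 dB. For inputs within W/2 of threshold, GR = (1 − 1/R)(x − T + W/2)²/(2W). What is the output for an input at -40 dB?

x − T + W/2 = -40 − (-40) + 2 = 2.
GR = (1 − 1/5) × 2² / 8 = 0.8 × 4 / 8 = 0.4 dB.
Output = -40 − 0.4 = -40.4 dB.

-40.4 dB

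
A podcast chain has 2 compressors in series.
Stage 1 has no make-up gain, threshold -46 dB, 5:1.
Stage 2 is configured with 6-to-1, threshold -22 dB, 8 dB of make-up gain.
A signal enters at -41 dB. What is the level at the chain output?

Stage 1: 5 dB above -46 dB, reduced 5:1 to 1 dB above → -45 dB.
Stage 2: below threshold (-45 ≤ -22); passes unchanged; make-up brings it to -37 dB.

-37 dB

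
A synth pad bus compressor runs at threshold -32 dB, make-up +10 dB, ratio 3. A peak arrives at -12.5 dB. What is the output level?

-12.5 dB sits 19.5 dB over threshold.
At 3:1 the overshoot is divided by 3, leaving 6.5 dB above threshold.
That puts the output at -25.5 dB; make-up adds 10 dB, giving -15.5 dB.

-15.5 dB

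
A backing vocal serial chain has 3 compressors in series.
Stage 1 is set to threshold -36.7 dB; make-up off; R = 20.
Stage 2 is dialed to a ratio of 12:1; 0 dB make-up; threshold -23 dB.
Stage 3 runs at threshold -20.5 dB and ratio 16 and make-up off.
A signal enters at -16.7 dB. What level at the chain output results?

-35.7 dB

Stage 1: overshoot 20 dB → 20/20 = 1 dB → -35.7 dB.
Stage 2: -35.7 dB ≤ -23 dB, so stage 2 doesn't engage; output -35.7 dB.
Stage 3: below threshold (-35.7 ≤ -20.5); passes unchanged; output -35.7 dB.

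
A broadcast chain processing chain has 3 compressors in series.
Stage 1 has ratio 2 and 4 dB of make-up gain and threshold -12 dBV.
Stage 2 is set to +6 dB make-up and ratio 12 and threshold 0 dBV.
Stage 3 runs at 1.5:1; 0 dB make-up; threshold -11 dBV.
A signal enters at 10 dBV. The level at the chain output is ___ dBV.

Stage 1: 10 dBV is 22 dB over -12 dBV; at 2:1 that becomes 11 dB over, giving -1 dBV; +4 dB make-up → 3 dBV.
Stage 2: overshoot 3 dB → 3/12 = 0.25 dB → 0.25 dBV; +6 dB make-up → 6.25 dBV.
Stage 3: 17.25 dB above -11 dBV, reduced 1.5:1 to 11.5 dB above → 0.5 dBV.

0.5 dBV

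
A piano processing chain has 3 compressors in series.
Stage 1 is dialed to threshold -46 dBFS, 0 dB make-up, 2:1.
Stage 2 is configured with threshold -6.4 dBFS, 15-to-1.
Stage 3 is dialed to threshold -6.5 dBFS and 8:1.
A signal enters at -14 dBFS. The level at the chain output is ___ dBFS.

Stage 1: -14 dBFS is 32 dB over -46 dBFS; at 2:1 that becomes 16 dB over, giving -30 dBFS.
Stage 2: -30 dBFS is at or below the -6.4 dBFS threshold — no compression; output -30 dBFS.
Stage 3: below threshold (-30 ≤ -6.5); passes unchanged; output -30 dBFS.

-30 dBFS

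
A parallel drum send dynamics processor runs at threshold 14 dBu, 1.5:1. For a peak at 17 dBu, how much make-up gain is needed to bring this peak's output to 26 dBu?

10 dB

The peak compresses to 14 + 3/1.5 = 16 dBu.
To reach 26 dBu requires 26 − 16 = 10 dB of make-up.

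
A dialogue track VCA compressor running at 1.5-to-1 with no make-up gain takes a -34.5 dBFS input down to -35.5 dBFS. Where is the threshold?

-37.5 dBFS

Gain reduction = -34.5 − (-35.5) = 1 dB; output overshoot = GR / (R − 1) = 1 / 0.5 = 2 dB.
Threshold = output − output overshoot = -35.5 − 2 = -37.5 dBFS.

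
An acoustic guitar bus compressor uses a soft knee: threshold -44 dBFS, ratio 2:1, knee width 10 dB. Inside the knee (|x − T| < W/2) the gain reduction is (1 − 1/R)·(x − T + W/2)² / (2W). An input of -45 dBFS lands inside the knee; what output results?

x − T + W/2 = -45 − (-44) + 5 = 4.
GR = (1 − 1/2) × 4² / 20 = 0.5 × 16 / 20 = 0.4 dB.
Output = -45 − 0.4 = -45.4 dBFS.

-45.4 dBFS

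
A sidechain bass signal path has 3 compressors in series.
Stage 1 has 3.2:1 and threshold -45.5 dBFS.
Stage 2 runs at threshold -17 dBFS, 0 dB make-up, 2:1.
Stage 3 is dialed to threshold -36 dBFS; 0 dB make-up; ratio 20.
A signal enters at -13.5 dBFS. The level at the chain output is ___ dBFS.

-35.975 dBFS

Stage 1: -13.5 dBFS is 32 dB over -45.5 dBFS; at 3.2:1 that becomes 10 dB over, giving -35.5 dBFS.
Stage 2: -35.5 dBFS is at or below the -17 dBFS threshold — no compression; output -35.5 dBFS.
Stage 3: overshoot 0.5 dB → 0.5/20 = 0.025 dB → -35.975 dBFS.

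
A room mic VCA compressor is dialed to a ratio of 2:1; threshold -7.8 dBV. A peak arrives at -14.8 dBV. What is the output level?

-14.8 dBV

-14.8 dBV is 7 dB below the -7.8 dBV threshold, so no gain reduction is applied.
Output = input = -14.8 dBV.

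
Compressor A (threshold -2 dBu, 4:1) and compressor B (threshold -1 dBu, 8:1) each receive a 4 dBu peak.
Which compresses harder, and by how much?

A: GR = 6 − 6/4 = 4.5 dB.
B: GR = 5 − 5/8 = 4.375 dB.
Difference: 0.125 dB in favour of A.

A, by 0.125 dB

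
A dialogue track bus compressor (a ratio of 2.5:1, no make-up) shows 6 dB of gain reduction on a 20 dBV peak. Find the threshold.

Let T be the threshold. Output overshoot = (input overshoot)/R, so 14 − T = (20 − T)/2.5.
2.5·(14 − T) = 20 − T → 1.5·T = 35 − 20 = 15.
T = 15/1.5 = 10 dBV.

10 dBV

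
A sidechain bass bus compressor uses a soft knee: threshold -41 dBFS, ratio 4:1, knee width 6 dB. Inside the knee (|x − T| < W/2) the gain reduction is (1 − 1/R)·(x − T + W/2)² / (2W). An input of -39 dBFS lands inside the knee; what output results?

-40.5625 dBFS

x − T + W/2 = -39 − (-41) + 3 = 5.
GR = (1 − 1/4) × 5² / 12 = 0.75 × 25 / 12 = 1.5625 dB.
Output = -39 − 1.5625 = -40.5625 dBFS.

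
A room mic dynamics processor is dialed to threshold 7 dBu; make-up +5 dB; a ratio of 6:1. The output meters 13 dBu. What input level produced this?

13 dBu

Stripping the +5 dB make-up gives 8 dBu at the gain stage.
Post-compression overshoot = 8 − 7 = 1 dB.
Undo the ratio: input overshoot = 1 × 6 = 6 dB, giving input = 13 dBu.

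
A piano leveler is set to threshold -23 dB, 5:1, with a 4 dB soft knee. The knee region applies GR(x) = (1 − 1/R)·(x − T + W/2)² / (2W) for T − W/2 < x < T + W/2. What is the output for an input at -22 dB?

-22.9 dB

x − T + W/2 = -22 − (-23) + 2 = 3.
GR = (1 − 1/5) × 3² / 8 = 0.8 × 9 / 8 = 0.9 dB.
Output = -22 − 0.9 = -22.9 dB.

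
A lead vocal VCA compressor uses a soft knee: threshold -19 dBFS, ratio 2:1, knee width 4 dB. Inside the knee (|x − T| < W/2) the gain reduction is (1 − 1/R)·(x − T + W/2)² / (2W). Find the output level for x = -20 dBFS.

-20.0625 dBFS

x − T + W/2 = -20 − (-19) + 2 = 1.
GR = (1 − 1/2) × 1² / 8 = 0.5 × 1 / 8 = 0.0625 dB.
Output = -20 − 0.0625 = -20.0625 dBFS.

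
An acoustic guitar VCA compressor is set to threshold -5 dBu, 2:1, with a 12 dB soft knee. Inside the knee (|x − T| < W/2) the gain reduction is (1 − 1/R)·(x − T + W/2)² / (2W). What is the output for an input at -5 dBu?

-5.75 dBu

x − T + W/2 = -5 − (-5) + 6 = 6.
GR = (1 − 1/2) × 6² / 24 = 0.5 × 36 / 24 = 0.75 dB.
Output = -5 − 0.75 = -5.75 dBu.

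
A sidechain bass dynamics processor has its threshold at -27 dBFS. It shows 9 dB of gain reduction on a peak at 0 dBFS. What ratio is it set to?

Input overshoot = 0 − (-27) = 27 dB.
Output overshoot = 27 − 9 = 18 dB.
Ratio = input overshoot / output overshoot = 27 / 18 = 1.5.

1.5:1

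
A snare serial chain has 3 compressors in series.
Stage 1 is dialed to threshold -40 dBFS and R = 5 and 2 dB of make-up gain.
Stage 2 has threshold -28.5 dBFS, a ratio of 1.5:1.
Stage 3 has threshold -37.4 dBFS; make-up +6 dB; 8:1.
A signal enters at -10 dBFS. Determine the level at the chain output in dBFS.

Stage 1: overshoot 30 dB → 30/5 = 6 dB → -34 dBFS; +2 dB make-up → -32 dBFS.
Stage 2: -32 dBFS is at or below the -28.5 dBFS threshold — no compression; output -32 dBFS.
Stage 3: overshoot 5.4 dB → 5.4/8 = 0.675 dB → -36.725 dBFS; +6 dB make-up → -30.725 dBFS.

-30.725 dBFS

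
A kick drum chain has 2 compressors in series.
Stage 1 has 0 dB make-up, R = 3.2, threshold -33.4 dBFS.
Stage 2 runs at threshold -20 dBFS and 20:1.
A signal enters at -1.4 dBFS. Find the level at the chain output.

-23.4 dBFS

Stage 1: 32 dB above -33.4 dBFS, reduced 3.2:1 to 10 dB above → -23.4 dBFS.
Stage 2: -23.4 dBFS is at or below the -20 dBFS threshold — no compression; output -23.4 dBFS.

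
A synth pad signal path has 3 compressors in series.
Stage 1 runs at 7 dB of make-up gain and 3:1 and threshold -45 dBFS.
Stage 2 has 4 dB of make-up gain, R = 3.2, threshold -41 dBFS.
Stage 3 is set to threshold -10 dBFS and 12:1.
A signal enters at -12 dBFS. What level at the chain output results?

-32.625 dBFS

Stage 1: -12 dBFS is 33 dB over -45 dBFS; at 3:1 that becomes 11 dB over, giving -34 dBFS; +7 dB make-up → -27 dBFS.
Stage 2: -27 dBFS is 14 dB over -41 dBFS; at 3.2:1 that becomes 4.375 dB over, giving -36.625 dBFS; +4 dB make-up → -32.625 dBFS.
Stage 3: -32.625 dBFS is at or below the -10 dBFS threshold — no compression; output -32.625 dBFS.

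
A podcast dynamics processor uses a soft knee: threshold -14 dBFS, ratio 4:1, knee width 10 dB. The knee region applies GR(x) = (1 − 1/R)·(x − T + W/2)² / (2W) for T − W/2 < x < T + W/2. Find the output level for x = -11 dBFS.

x − T + W/2 = -11 − (-14) + 5 = 8.
GR = (1 − 1/4) × 8² / 20 = 0.75 × 64 / 20 = 2.4 dB.
Output = -11 − 2.4 = -13.4 dBFS.

-13.4 dBFS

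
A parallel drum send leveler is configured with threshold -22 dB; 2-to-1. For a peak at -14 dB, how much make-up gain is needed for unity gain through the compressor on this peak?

Overshoot 8 dB → 8/2 = 4 dB after compression, so the compressed level is -22 + 4 = -18 dB.
Make-up = target − compressed = -14 − (-18) = 4 dB.

4 dB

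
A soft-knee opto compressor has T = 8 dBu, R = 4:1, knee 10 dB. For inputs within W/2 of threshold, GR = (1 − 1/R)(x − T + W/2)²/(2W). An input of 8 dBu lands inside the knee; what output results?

x − T + W/2 = 8 − 8 + 5 = 5.
GR = (1 − 1/4) × 5² / 20 = 0.75 × 25 / 20 = 0.9375 dB.
Output = 8 − 0.9375 = 7.0625 dBu.

7.0625 dBu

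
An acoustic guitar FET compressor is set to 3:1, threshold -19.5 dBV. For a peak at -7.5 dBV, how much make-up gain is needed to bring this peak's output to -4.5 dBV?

The peak compresses to -19.5 + 12/3 = -15.5 dBV.
To reach -4.5 dBV requires -4.5 − (-15.5) = 11 dB of make-up.

11 dB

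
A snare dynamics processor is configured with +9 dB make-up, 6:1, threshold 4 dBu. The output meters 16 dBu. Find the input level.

22 dBu

Remove make-up: 16 − 9 = 7 dBu.
That's 3 dB above the 4 dBu threshold.
Before 6:1 compression the overshoot was 3 × 6 = 18 dB, so input = 4 + 18 = 22 dBu.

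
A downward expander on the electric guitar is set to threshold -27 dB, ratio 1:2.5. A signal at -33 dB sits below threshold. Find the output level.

Undershoot = (-27) − (-33) = 6 dB.
At 1:2.5, that expands to 15 dB under threshold.
Output = -27 − 15 = -42 dB.

-42 dB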